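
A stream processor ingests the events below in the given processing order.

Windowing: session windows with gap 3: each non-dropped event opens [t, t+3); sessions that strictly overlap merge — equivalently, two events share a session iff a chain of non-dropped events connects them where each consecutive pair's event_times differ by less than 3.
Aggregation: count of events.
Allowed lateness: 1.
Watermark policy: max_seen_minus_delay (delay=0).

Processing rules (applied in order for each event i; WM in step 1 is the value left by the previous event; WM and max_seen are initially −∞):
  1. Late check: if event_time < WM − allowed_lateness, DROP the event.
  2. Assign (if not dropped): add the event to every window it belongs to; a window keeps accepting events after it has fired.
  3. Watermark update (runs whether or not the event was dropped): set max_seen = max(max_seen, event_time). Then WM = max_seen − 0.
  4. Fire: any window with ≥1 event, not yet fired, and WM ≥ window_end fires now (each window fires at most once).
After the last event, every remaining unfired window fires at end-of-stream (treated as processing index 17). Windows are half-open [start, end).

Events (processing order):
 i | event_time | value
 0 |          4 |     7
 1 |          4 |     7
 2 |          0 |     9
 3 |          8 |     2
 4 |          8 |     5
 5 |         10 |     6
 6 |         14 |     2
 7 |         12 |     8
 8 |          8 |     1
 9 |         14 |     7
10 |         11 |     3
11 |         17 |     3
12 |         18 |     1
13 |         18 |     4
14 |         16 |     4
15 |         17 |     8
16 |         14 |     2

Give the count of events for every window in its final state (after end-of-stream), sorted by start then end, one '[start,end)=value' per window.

[4,7)=2 [8,13)=3 [14,17)=2 [17,21)=4

i=0 t=4 v=7: → [4,7); WM=4
i=1 t=4 v=7: → [4,7); WM=4
i=2 t=0 v=9: DROP (t<4-1); WM=4
i=3 t=8 v=2: → [8,11); WM=8
i=4 t=8 v=5: → [8,11); WM=8
i=5 t=10 v=6: → [8,13); WM=10
i=6 t=14 v=2: → [14,17); WM=14
i=7 t=12 v=8: DROP (t<14-1); WM=14
i=8 t=8 v=1: DROP (t<14-1); WM=14
i=9 t=14 v=7: → [14,17); WM=14
i=10 t=11 v=3: DROP (t<14-1); WM=14
i=11 t=17 v=3: → [17,20); WM=17
i=12 t=18 v=1: → [17,21); WM=18
i=13 t=18 v=4: → [17,21); WM=18
i=14 t=16 v=4: DROP (t<18-1); WM=18
i=15 t=17 v=8: → [17,21); WM=18
i=16 t=14 v=2: DROP (t<18-1); WM=18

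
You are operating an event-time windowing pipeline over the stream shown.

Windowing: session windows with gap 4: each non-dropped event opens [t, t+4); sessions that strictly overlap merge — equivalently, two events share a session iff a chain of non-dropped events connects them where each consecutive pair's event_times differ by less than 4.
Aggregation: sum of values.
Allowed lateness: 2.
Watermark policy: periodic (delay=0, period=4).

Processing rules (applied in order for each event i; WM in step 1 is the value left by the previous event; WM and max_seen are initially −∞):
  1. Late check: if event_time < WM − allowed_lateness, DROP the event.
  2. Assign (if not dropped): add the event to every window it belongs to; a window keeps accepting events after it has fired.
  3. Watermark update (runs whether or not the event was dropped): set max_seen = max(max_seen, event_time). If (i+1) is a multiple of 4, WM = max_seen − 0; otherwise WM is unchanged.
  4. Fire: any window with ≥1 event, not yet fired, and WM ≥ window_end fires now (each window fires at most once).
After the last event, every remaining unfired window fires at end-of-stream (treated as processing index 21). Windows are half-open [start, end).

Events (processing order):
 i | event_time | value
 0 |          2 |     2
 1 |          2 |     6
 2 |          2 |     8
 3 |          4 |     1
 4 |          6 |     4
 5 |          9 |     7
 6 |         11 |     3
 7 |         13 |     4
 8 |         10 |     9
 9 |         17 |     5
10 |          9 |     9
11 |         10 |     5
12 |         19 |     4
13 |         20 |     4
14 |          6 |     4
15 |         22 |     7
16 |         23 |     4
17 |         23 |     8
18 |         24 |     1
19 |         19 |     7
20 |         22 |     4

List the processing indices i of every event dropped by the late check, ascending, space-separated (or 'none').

8 10 11 14 19

i=0 t=2 v=2: → [2,6); WM=−∞
i=1 t=2 v=6: → [2,6); WM=−∞
i=2 t=2 v=8: → [2,6); WM=−∞
i=3 t=4 v=1: → [2,8); WM=4
i=4 t=6 v=4: → [2,10); WM=4
i=5 t=9 v=7: → [2,13); WM=4
i=6 t=11 v=3: → [2,15); WM=4
i=7 t=13 v=4: → [2,17); WM=13
i=8 t=10 v=9: DROP (t<13-2); WM=13
i=9 t=17 v=5: → [17,21); WM=13
i=10 t=9 v=9: DROP (t<13-2); WM=13
i=11 t=10 v=5: DROP (t<13-2); WM=17
i=12 t=19 v=4: → [17,23); WM=17
i=13 t=20 v=4: → [17,24); WM=17
i=14 t=6 v=4: DROP (t<17-2); WM=17
i=15 t=22 v=7: → [17,26); WM=22
i=16 t=23 v=4: → [17,27); WM=22
i=17 t=23 v=8: → [17,27); WM=22
i=18 t=24 v=1: → [17,28); WM=22
i=19 t=19 v=7: DROP (t<22-2); WM=24
i=20 t=22 v=4: → [17,28); WM=24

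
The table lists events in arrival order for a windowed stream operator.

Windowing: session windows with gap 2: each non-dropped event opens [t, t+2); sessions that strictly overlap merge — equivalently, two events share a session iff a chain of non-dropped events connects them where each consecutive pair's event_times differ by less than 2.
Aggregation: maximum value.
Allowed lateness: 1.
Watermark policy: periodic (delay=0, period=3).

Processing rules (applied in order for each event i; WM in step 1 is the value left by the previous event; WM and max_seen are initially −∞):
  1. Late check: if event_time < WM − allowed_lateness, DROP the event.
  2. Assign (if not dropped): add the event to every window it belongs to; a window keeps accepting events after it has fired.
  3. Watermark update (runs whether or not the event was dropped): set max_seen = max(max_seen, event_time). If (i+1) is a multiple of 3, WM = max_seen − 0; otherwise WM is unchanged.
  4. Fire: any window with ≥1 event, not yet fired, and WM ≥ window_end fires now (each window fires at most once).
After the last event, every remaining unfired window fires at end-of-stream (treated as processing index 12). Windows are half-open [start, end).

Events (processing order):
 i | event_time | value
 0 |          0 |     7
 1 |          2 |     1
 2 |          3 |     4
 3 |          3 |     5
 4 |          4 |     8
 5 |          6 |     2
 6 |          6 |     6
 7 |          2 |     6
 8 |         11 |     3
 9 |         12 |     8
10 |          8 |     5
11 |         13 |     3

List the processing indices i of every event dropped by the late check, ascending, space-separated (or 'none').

7 10

i=0 t=0 v=7: → [0,2); WM=−∞
i=1 t=2 v=1: → [2,4); WM=−∞
i=2 t=3 v=4: → [2,5); WM=3
i=3 t=3 v=5: → [2,5); WM=3
i=4 t=4 v=8: → [2,6); WM=3
i=5 t=6 v=2: → [6,8); WM=6
i=6 t=6 v=6: → [6,8); WM=6
i=7 t=2 v=6: DROP (t<6-1); WM=6
i=8 t=11 v=3: → [11,13); WM=11
i=9 t=12 v=8: → [11,14); WM=11
i=10 t=8 v=5: DROP (t<11-1); WM=11
i=11 t=13 v=3: → [11,15); WM=13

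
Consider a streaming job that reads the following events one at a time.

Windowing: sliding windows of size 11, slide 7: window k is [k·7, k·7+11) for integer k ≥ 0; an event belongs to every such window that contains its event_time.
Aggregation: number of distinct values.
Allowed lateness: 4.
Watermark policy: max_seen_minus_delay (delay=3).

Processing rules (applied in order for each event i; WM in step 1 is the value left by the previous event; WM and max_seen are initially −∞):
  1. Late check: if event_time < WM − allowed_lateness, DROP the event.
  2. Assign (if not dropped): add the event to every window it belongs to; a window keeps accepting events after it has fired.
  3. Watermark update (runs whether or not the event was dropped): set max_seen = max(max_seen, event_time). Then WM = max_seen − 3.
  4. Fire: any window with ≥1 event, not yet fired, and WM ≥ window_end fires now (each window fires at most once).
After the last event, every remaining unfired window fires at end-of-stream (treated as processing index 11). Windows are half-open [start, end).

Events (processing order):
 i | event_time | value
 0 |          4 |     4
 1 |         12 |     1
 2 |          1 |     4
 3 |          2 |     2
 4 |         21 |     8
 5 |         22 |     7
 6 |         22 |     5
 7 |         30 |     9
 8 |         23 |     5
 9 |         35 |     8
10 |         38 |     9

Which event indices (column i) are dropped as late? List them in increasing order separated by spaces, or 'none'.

i=0 t=4 v=4: → [0,11); WM=1
i=1 t=12 v=1: → [7,18); WM=9
i=2 t=1 v=4: DROP (t<9-4); WM=9
i=3 t=2 v=2: DROP (t<9-4); WM=9
i=4 t=21 v=8: → [21,32),[14,25); WM=18; [0,11) fires=1 [7,18) fires=1
i=5 t=22 v=7: → [21,32),[14,25); WM=19
i=6 t=22 v=5: → [21,32),[14,25); WM=19
i=7 t=30 v=9: → [28,39),[21,32); WM=27; [14,25) fires=3
i=8 t=23 v=5: → [21,32),[14,25); WM=27
i=9 t=35 v=8: → [35,46),[28,39); WM=32; [21,32) fires=4
i=10 t=38 v=9: → [35,46),[28,39); WM=35

2 3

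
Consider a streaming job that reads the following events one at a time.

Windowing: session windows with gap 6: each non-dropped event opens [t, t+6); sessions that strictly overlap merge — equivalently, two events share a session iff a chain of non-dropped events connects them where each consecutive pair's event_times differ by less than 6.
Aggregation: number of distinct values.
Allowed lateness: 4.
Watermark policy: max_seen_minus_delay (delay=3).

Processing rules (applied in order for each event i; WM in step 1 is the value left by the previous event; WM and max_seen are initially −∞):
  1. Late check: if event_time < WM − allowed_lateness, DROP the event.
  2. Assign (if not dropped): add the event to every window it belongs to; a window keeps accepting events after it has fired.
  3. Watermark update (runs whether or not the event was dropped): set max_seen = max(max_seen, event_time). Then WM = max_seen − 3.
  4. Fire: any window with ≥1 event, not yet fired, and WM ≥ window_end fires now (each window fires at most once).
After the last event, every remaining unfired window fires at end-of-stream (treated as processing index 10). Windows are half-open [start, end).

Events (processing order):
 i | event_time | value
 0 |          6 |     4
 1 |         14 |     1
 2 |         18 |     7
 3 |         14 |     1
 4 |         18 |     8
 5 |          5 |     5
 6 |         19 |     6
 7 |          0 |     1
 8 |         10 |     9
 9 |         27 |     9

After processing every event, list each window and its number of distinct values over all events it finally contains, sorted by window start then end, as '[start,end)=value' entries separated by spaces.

[6,12)=1 [14,25)=4 [27,33)=1

i=0 t=6 v=4: → [6,12); WM=3
i=1 t=14 v=1: → [14,20); WM=11
i=2 t=18 v=7: → [14,24); WM=15
i=3 t=14 v=1: → [14,24); WM=15
i=4 t=18 v=8: → [14,24); WM=15
i=5 t=5 v=5: DROP (t<15-4); WM=15
i=6 t=19 v=6: → [14,25); WM=16
i=7 t=0 v=1: DROP (t<16-4); WM=16
i=8 t=10 v=9: DROP (t<16-4); WM=16
i=9 t=27 v=9: → [27,33); WM=24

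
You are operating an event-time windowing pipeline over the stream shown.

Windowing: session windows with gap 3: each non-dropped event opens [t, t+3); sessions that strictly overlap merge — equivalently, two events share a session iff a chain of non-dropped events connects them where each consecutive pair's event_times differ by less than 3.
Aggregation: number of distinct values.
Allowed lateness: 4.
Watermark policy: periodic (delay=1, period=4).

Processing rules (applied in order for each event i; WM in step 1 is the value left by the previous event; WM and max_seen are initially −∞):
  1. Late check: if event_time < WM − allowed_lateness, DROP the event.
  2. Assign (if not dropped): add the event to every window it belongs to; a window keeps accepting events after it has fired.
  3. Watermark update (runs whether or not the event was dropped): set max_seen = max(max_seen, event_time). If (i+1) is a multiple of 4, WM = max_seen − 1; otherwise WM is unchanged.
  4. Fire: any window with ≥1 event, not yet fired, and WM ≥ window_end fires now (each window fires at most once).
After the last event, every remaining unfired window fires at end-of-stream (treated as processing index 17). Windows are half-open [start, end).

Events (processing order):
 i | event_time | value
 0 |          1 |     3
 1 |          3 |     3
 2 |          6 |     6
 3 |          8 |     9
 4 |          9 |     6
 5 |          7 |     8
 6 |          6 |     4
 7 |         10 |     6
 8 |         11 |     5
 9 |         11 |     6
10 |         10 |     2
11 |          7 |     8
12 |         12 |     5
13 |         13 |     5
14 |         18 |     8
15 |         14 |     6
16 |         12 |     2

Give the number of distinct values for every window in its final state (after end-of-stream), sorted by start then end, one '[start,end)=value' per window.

[1,6)=1 [6,17)=6 [18,21)=1

i=0 t=1 v=3: → [1,4); WM=−∞
i=1 t=3 v=3: → [1,6); WM=−∞
i=2 t=6 v=6: → [6,9); WM=−∞
i=3 t=8 v=9: → [6,11); WM=7
i=4 t=9 v=6: → [6,12); WM=7
i=5 t=7 v=8: → [6,12); WM=7
i=6 t=6 v=4: → [6,12); WM=7
i=7 t=10 v=6: → [6,13); WM=9
i=8 t=11 v=5: → [6,14); WM=9
i=9 t=11 v=6: → [6,14); WM=9
i=10 t=10 v=2: → [6,14); WM=9
i=11 t=7 v=8: → [6,14); WM=10
i=12 t=12 v=5: → [6,15); WM=10
i=13 t=13 v=5: → [6,16); WM=10
i=14 t=18 v=8: → [18,21); WM=10
i=15 t=14 v=6: → [6,17); WM=17
i=16 t=12 v=2: DROP (t<17-4); WM=17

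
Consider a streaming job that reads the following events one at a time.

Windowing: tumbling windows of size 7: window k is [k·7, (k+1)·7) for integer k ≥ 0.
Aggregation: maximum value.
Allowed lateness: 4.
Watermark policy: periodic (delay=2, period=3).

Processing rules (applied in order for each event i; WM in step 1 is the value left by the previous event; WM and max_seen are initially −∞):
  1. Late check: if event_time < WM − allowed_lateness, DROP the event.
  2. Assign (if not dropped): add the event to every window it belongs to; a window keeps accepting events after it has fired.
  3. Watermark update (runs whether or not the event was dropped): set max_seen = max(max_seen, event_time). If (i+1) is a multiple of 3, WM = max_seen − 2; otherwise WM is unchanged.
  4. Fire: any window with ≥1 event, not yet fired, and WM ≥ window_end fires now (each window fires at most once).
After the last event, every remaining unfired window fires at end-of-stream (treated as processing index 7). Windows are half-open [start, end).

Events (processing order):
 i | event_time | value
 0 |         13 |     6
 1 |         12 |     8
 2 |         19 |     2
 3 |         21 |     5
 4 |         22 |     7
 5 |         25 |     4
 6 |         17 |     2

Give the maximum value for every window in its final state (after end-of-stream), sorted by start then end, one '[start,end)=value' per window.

i=0 t=13 v=6: → [7,14); WM=−∞
i=1 t=12 v=8: → [7,14); WM=−∞
i=2 t=19 v=2: → [14,21); WM=17; [7,14) fires=8
i=3 t=21 v=5: → [21,28); WM=17
i=4 t=22 v=7: → [21,28); WM=17
i=5 t=25 v=4: → [21,28); WM=23; [14,21) fires=2
i=6 t=17 v=2: DROP (t<23-4); WM=23

[7,14)=8 [14,21)=2 [21,28)=7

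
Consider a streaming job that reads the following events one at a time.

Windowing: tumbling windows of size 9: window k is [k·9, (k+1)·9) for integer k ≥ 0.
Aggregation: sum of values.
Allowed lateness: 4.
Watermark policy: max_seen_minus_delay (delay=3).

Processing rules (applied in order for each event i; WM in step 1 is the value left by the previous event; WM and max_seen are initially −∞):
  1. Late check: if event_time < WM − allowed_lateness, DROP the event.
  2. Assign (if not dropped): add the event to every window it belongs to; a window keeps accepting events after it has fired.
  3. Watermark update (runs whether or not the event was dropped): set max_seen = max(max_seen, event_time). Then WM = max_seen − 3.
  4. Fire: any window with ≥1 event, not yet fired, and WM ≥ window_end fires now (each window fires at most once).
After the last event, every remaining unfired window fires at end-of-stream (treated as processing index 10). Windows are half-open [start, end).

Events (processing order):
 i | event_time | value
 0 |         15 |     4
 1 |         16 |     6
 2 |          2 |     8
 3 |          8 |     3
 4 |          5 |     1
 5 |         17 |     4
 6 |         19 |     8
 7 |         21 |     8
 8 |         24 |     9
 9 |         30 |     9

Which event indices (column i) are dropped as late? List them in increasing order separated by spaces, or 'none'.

i=0 t=15 v=4: → [9,18); WM=12
i=1 t=16 v=6: → [9,18); WM=13
i=2 t=2 v=8: DROP (t<13-4); WM=13
i=3 t=8 v=3: DROP (t<13-4); WM=13
i=4 t=5 v=1: DROP (t<13-4); WM=13
i=5 t=17 v=4: → [9,18); WM=14
i=6 t=19 v=8: → [18,27); WM=16
i=7 t=21 v=8: → [18,27); WM=18; [9,18) fires=14
i=8 t=24 v=9: → [18,27); WM=21
i=9 t=30 v=9: → [27,36); WM=27; [18,27) fires=25

2 3 4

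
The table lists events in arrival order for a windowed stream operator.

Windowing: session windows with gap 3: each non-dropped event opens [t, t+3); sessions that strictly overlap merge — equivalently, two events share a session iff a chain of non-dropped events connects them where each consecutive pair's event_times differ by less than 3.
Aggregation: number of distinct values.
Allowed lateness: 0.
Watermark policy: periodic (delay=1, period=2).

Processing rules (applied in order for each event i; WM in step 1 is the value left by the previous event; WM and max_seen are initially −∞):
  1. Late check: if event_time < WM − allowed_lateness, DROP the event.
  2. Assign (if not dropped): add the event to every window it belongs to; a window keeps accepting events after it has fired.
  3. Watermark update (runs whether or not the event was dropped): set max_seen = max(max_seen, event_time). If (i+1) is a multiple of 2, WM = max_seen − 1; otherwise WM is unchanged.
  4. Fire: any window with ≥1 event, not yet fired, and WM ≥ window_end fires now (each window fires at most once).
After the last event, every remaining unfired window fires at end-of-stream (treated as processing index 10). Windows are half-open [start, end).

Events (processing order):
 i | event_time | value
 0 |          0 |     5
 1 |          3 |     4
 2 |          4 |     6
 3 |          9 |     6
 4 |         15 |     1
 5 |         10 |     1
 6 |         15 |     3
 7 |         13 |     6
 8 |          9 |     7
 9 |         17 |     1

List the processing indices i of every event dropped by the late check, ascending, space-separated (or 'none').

i=0 t=0 v=5: → [0,3); WM=−∞
i=1 t=3 v=4: → [3,6); WM=2
i=2 t=4 v=6: → [3,7); WM=2
i=3 t=9 v=6: → [9,12); WM=8
i=4 t=15 v=1: → [15,18); WM=8
i=5 t=10 v=1: → [9,13); WM=14
i=6 t=15 v=3: → [15,18); WM=14
i=7 t=13 v=6: DROP (t<14-0); WM=14
i=8 t=9 v=7: DROP (t<14-0); WM=14
i=9 t=17 v=1: → [15,20); WM=16

7 8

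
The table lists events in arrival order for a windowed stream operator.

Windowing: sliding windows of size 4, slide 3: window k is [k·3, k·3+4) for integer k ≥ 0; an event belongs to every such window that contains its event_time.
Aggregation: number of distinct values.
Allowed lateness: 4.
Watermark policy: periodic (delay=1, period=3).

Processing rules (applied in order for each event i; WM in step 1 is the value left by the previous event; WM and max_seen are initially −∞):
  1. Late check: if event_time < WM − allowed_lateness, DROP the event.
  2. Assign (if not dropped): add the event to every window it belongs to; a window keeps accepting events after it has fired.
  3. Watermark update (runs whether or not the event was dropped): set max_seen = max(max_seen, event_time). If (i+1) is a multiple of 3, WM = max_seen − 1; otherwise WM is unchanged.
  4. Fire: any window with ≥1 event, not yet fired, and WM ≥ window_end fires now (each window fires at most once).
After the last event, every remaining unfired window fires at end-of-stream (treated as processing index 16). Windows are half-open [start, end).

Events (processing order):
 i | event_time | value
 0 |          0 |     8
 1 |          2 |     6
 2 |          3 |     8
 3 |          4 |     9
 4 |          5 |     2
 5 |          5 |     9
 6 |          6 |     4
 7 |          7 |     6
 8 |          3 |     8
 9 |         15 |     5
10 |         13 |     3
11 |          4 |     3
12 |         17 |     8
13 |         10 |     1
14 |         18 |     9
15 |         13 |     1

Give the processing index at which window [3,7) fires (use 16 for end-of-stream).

i=0 t=0 v=8: → [0,4); WM=−∞
i=1 t=2 v=6: → [0,4); WM=−∞
i=2 t=3 v=8: → [3,7),[0,4); WM=2
i=3 t=4 v=9: → [3,7); WM=2
i=4 t=5 v=2: → [3,7); WM=2
i=5 t=5 v=9: → [3,7); WM=4; [0,4) fires=2
i=6 t=6 v=4: → [6,10),[3,7); WM=4
i=7 t=7 v=6: → [6,10); WM=4
i=8 t=3 v=8: → [3,7),[0,4); WM=6
i=9 t=15 v=5: → [15,19),[12,16); WM=6
i=10 t=13 v=3: → [12,16); WM=6
i=11 t=4 v=3: → [3,7); WM=14; [3,7) fires=5 [6,10) fires=2
i=12 t=17 v=8: → [15,19); WM=14
i=13 t=10 v=1: → [9,13); WM=14; [9,13) fires=1
i=14 t=18 v=9: → [18,22),[15,19); WM=17; [12,16) fires=2
i=15 t=13 v=1: → [12,16); WM=17

11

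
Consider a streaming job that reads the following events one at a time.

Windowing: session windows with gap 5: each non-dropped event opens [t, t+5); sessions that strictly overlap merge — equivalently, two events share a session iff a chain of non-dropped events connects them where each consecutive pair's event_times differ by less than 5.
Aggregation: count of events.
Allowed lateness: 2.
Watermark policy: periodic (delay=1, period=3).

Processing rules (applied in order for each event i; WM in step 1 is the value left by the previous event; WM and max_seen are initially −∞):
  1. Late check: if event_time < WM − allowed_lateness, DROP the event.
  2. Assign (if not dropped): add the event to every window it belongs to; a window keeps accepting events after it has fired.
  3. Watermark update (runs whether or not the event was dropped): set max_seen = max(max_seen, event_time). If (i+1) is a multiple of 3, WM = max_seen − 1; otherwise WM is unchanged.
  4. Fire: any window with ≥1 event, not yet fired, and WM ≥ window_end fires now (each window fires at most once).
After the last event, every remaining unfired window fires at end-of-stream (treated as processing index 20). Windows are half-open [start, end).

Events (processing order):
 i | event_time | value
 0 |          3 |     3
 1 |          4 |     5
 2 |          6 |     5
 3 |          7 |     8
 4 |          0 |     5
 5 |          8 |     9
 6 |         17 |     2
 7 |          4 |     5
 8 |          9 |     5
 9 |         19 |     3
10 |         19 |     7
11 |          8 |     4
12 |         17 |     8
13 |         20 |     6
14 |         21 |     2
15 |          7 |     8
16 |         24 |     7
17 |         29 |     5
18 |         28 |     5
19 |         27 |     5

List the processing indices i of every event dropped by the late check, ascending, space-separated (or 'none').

i=0 t=3 v=3: → [3,8); WM=−∞
i=1 t=4 v=5: → [3,9); WM=−∞
i=2 t=6 v=5: → [3,11); WM=5
i=3 t=7 v=8: → [3,12); WM=5
i=4 t=0 v=5: DROP (t<5-2); WM=5
i=5 t=8 v=9: → [3,13); WM=7
i=6 t=17 v=2: → [17,22); WM=7
i=7 t=4 v=5: DROP (t<7-2); WM=7
i=8 t=9 v=5: → [3,14); WM=16
i=9 t=19 v=3: → [17,24); WM=16
i=10 t=19 v=7: → [17,24); WM=16
i=11 t=8 v=4: DROP (t<16-2); WM=18
i=12 t=17 v=8: → [17,24); WM=18
i=13 t=20 v=6: → [17,25); WM=18
i=14 t=21 v=2: → [17,26); WM=20
i=15 t=7 v=8: DROP (t<20-2); WM=20
i=16 t=24 v=7: → [17,29); WM=20
i=17 t=29 v=5: → [29,34); WM=28
i=18 t=28 v=5: → [17,34); WM=28
i=19 t=27 v=5: → [17,34); WM=28

4 7 11 15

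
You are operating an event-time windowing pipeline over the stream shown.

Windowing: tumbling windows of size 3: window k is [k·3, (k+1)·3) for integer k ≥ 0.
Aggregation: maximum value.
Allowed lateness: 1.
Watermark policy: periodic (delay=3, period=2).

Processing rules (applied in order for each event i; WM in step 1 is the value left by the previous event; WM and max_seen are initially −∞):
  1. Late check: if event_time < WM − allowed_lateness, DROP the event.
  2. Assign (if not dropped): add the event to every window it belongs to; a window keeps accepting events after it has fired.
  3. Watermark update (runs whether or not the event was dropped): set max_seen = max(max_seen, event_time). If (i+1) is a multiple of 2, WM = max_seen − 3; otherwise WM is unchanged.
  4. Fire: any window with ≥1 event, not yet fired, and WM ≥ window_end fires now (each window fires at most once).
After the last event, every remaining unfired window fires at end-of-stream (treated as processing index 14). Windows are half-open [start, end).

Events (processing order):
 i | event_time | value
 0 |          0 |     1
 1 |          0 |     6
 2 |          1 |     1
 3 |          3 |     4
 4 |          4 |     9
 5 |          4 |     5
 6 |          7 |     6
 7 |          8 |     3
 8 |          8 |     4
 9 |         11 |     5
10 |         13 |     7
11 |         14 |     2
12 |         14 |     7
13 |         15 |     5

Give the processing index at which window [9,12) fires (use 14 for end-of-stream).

i=0 t=0 v=1: → [0,3); WM=−∞
i=1 t=0 v=6: → [0,3); WM=-3
i=2 t=1 v=1: → [0,3); WM=-3
i=3 t=3 v=4: → [3,6); WM=0
i=4 t=4 v=9: → [3,6); WM=0
i=5 t=4 v=5: → [3,6); WM=1
i=6 t=7 v=6: → [6,9); WM=1
i=7 t=8 v=3: → [6,9); WM=5; [0,3) fires=6
i=8 t=8 v=4: → [6,9); WM=5
i=9 t=11 v=5: → [9,12); WM=8; [3,6) fires=9
i=10 t=13 v=7: → [12,15); WM=8
i=11 t=14 v=2: → [12,15); WM=11; [6,9) fires=6
i=12 t=14 v=7: → [12,15); WM=11
i=13 t=15 v=5: → [15,18); WM=12; [9,12) fires=5

13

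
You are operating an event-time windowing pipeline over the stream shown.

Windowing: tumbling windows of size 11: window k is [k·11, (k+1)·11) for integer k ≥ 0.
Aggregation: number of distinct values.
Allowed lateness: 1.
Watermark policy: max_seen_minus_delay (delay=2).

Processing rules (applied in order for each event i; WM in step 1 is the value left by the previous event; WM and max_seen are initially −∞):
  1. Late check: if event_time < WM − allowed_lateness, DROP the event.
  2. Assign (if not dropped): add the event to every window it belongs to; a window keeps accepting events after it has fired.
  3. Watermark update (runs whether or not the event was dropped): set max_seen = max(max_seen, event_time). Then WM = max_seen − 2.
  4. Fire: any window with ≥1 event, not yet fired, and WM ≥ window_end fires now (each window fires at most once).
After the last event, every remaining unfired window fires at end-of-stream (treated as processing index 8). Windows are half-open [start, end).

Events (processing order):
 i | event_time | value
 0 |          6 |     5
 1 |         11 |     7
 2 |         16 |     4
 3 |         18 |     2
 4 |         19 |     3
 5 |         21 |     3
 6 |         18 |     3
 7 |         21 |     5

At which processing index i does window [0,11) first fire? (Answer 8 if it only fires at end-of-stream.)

2

i=0 t=6 v=5: → [0,11); WM=4
i=1 t=11 v=7: → [11,22); WM=9
i=2 t=16 v=4: → [11,22); WM=14; [0,11) fires=1
i=3 t=18 v=2: → [11,22); WM=16
i=4 t=19 v=3: → [11,22); WM=17
i=5 t=21 v=3: → [11,22); WM=19
i=6 t=18 v=3: → [11,22); WM=19
i=7 t=21 v=5: → [11,22); WM=19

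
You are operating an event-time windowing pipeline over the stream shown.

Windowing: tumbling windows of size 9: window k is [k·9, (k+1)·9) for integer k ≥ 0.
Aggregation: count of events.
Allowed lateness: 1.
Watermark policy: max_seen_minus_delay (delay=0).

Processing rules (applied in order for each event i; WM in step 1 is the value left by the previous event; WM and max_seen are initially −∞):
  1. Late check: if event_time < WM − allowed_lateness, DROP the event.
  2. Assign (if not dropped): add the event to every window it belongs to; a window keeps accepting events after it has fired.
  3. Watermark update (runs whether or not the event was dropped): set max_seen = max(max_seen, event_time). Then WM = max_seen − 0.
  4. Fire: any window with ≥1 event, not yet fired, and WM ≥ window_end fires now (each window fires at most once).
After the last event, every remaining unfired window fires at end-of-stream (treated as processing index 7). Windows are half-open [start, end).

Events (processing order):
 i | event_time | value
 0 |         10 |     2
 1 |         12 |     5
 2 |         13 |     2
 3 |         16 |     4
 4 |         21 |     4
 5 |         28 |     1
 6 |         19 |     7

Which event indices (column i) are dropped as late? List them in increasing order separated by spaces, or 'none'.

i=0 t=10 v=2: → [9,18); WM=10
i=1 t=12 v=5: → [9,18); WM=12
i=2 t=13 v=2: → [9,18); WM=13
i=3 t=16 v=4: → [9,18); WM=16
i=4 t=21 v=4: → [18,27); WM=21; [9,18) fires=4
i=5 t=28 v=1: → [27,36); WM=28; [18,27) fires=1
i=6 t=19 v=7: DROP (t<28-1); WM=28

6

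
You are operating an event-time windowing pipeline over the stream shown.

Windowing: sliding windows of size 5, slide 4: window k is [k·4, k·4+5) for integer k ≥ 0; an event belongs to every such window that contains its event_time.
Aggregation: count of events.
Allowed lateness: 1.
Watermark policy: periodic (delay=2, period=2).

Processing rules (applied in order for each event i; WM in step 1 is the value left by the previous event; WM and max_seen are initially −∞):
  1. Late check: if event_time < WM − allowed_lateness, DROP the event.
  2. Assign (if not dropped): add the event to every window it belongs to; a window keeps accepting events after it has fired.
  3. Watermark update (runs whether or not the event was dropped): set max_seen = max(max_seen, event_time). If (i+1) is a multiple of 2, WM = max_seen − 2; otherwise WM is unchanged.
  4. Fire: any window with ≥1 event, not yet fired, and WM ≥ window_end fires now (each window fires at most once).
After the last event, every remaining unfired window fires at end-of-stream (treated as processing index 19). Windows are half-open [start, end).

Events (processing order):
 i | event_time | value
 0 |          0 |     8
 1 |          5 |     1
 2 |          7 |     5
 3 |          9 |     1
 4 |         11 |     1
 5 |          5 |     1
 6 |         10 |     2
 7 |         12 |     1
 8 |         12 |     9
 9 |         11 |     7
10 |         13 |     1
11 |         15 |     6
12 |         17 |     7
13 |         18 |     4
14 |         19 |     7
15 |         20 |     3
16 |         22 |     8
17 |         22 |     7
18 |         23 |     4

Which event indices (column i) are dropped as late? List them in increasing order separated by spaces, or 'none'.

i=0 t=0 v=8: → [0,5); WM=−∞
i=1 t=5 v=1: → [4,9); WM=3
i=2 t=7 v=5: → [4,9); WM=3
i=3 t=9 v=1: → [8,13); WM=7; [0,5) fires=1
i=4 t=11 v=1: → [8,13); WM=7
i=5 t=5 v=1: DROP (t<7-1); WM=9; [4,9) fires=2
i=6 t=10 v=2: → [8,13); WM=9
i=7 t=12 v=1: → [12,17),[8,13); WM=10
i=8 t=12 v=9: → [12,17),[8,13); WM=10
i=9 t=11 v=7: → [8,13); WM=10
i=10 t=13 v=1: → [12,17); WM=10
i=11 t=15 v=6: → [12,17); WM=13; [8,13) fires=6
i=12 t=17 v=7: → [16,21); WM=13
i=13 t=18 v=4: → [16,21); WM=16
i=14 t=19 v=7: → [16,21); WM=16
i=15 t=20 v=3: → [20,25),[16,21); WM=18; [12,17) fires=4
i=16 t=22 v=8: → [20,25); WM=18
i=17 t=22 v=7: → [20,25); WM=20
i=18 t=23 v=4: → [20,25); WM=20

5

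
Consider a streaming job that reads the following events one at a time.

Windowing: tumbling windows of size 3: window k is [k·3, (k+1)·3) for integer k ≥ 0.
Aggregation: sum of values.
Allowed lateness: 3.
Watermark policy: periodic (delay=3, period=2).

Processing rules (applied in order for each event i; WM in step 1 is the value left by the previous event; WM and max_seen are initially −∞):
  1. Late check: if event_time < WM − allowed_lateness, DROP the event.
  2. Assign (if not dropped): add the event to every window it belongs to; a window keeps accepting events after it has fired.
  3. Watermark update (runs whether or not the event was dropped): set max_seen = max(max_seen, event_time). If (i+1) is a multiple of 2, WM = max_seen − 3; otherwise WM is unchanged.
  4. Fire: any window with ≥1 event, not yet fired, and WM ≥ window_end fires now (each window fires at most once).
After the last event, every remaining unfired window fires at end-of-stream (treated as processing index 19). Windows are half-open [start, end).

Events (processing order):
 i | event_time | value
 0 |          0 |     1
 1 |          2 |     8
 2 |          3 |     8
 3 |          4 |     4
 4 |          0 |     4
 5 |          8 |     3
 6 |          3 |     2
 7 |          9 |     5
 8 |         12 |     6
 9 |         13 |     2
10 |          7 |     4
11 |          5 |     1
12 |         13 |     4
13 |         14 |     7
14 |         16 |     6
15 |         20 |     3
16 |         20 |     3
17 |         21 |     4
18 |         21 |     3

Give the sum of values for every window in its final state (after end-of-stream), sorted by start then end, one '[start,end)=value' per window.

[0,3)=13 [3,6)=14 [6,9)=7 [9,12)=5 [12,15)=19 [15,18)=6 [18,21)=6 [21,24)=7

i=0 t=0 v=1: → [0,3); WM=−∞
i=1 t=2 v=8: → [0,3); WM=-1
i=2 t=3 v=8: → [3,6); WM=-1
i=3 t=4 v=4: → [3,6); WM=1
i=4 t=0 v=4: → [0,3); WM=1
i=5 t=8 v=3: → [6,9); WM=5; [0,3) fires=13
i=6 t=3 v=2: → [3,6); WM=5
i=7 t=9 v=5: → [9,12); WM=6; [3,6) fires=14
i=8 t=12 v=6: → [12,15); WM=6
i=9 t=13 v=2: → [12,15); WM=10; [6,9) fires=3
i=10 t=7 v=4: → [6,9); WM=10
i=11 t=5 v=1: DROP (t<10-3); WM=10
i=12 t=13 v=4: → [12,15); WM=10
i=13 t=14 v=7: → [12,15); WM=11
i=14 t=16 v=6: → [15,18); WM=11
i=15 t=20 v=3: → [18,21); WM=17; [9,12) fires=5 [12,15) fires=19
i=16 t=20 v=3: → [18,21); WM=17
i=17 t=21 v=4: → [21,24); WM=18; [15,18) fires=6
i=18 t=21 v=3: → [21,24); WM=18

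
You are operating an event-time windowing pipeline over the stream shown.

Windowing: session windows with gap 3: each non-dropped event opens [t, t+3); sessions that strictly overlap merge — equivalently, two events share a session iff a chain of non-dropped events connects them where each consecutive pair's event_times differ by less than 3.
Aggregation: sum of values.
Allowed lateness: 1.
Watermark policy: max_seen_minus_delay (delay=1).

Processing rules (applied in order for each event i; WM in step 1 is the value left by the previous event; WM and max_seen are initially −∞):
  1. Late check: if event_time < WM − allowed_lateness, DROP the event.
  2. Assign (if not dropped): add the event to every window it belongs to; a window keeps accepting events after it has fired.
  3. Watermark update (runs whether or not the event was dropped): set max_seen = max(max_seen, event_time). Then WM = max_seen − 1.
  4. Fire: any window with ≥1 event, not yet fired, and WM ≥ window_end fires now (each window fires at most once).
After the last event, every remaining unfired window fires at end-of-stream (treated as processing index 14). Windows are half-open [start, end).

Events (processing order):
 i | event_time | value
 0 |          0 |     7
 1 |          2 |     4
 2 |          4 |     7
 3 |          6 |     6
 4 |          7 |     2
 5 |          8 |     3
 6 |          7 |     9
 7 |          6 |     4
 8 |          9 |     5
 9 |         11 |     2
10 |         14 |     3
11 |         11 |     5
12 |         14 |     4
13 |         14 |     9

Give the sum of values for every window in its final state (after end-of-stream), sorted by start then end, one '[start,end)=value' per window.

i=0 t=0 v=7: → [0,3); WM=-1
i=1 t=2 v=4: → [0,5); WM=1
i=2 t=4 v=7: → [0,7); WM=3
i=3 t=6 v=6: → [0,9); WM=5
i=4 t=7 v=2: → [0,10); WM=6
i=5 t=8 v=3: → [0,11); WM=7
i=6 t=7 v=9: → [0,11); WM=7
i=7 t=6 v=4: → [0,11); WM=7
i=8 t=9 v=5: → [0,12); WM=8
i=9 t=11 v=2: → [0,14); WM=10
i=10 t=14 v=3: → [14,17); WM=13
i=11 t=11 v=5: DROP (t<13-1); WM=13
i=12 t=14 v=4: → [14,17); WM=13
i=13 t=14 v=9: → [14,17); WM=13

[0,14)=49 [14,17)=16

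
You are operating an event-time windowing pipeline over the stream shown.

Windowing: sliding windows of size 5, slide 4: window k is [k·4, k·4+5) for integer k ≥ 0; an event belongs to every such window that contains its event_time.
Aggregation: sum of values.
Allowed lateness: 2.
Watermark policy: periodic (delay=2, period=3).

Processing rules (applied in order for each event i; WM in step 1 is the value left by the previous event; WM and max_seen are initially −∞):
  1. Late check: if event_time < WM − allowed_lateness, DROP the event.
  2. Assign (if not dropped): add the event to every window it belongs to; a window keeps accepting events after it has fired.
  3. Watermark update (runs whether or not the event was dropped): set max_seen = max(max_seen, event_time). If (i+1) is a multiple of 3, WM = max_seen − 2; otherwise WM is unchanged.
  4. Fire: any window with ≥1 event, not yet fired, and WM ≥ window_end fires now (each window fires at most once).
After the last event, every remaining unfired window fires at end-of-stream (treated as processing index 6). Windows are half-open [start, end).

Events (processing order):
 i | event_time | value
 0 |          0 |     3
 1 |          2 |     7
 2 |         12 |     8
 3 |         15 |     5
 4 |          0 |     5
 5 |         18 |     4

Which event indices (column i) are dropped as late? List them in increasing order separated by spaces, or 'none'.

4

i=0 t=0 v=3: → [0,5); WM=−∞
i=1 t=2 v=7: → [0,5); WM=−∞
i=2 t=12 v=8: → [12,17),[8,13); WM=10; [0,5) fires=10
i=3 t=15 v=5: → [12,17); WM=10
i=4 t=0 v=5: DROP (t<10-2); WM=10
i=5 t=18 v=4: → [16,21); WM=16; [8,13) fires=8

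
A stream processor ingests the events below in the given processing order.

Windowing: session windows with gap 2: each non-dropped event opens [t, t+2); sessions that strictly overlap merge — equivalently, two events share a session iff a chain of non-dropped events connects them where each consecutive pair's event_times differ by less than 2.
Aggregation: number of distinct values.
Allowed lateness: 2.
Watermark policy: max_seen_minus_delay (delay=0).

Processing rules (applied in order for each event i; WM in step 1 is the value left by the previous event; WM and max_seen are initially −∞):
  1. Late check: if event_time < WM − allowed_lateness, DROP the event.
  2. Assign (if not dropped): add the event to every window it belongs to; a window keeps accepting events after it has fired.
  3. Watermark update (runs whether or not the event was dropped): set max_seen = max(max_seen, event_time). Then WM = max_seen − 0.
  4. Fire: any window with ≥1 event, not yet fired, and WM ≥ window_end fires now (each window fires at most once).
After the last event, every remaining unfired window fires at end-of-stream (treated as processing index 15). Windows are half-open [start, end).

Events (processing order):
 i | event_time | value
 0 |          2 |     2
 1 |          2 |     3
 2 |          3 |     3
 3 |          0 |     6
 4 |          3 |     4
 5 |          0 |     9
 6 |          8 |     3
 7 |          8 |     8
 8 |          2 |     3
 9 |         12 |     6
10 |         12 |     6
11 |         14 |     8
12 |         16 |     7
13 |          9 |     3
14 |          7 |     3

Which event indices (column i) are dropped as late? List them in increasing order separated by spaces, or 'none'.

i=0 t=2 v=2: → [2,4); WM=2
i=1 t=2 v=3: → [2,4); WM=2
i=2 t=3 v=3: → [2,5); WM=3
i=3 t=0 v=6: DROP (t<3-2); WM=3
i=4 t=3 v=4: → [2,5); WM=3
i=5 t=0 v=9: DROP (t<3-2); WM=3
i=6 t=8 v=3: → [8,10); WM=8
i=7 t=8 v=8: → [8,10); WM=8
i=8 t=2 v=3: DROP (t<8-2); WM=8
i=9 t=12 v=6: → [12,14); WM=12
i=10 t=12 v=6: → [12,14); WM=12
i=11 t=14 v=8: → [14,16); WM=14
i=12 t=16 v=7: → [16,18); WM=16
i=13 t=9 v=3: DROP (t<16-2); WM=16
i=14 t=7 v=3: DROP (t<16-2); WM=16

3 5 8 13 14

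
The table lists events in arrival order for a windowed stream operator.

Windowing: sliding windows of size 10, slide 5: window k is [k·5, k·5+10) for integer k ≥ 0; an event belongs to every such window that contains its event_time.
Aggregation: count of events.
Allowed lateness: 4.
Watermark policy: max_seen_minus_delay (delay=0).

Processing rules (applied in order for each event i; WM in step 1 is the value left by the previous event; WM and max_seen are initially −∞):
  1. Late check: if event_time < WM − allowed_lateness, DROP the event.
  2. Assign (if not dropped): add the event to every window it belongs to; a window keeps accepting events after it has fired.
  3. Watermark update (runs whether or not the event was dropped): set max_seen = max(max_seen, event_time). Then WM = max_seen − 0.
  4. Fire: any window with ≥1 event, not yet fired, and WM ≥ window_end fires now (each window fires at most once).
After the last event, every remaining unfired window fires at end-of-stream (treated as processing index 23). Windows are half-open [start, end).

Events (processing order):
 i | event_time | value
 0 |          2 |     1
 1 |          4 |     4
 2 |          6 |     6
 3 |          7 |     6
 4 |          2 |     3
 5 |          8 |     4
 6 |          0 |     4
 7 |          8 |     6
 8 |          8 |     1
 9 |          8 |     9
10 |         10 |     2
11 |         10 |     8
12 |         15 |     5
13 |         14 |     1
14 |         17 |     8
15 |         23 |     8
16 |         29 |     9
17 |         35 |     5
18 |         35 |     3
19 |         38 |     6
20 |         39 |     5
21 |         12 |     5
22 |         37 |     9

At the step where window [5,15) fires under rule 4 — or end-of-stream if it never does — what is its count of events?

8

i=0 t=2 v=1: → [0,10); WM=2
i=1 t=4 v=4: → [0,10); WM=4
i=2 t=6 v=6: → [5,15),[0,10); WM=6
i=3 t=7 v=6: → [5,15),[0,10); WM=7
i=4 t=2 v=3: DROP (t<7-4); WM=7
i=5 t=8 v=4: → [5,15),[0,10); WM=8
i=6 t=0 v=4: DROP (t<8-4); WM=8
i=7 t=8 v=6: → [5,15),[0,10); WM=8
i=8 t=8 v=1: → [5,15),[0,10); WM=8
i=9 t=8 v=9: → [5,15),[0,10); WM=8
i=10 t=10 v=2: → [10,20),[5,15); WM=10; [0,10) fires=8
i=11 t=10 v=8: → [10,20),[5,15); WM=10
i=12 t=15 v=5: → [15,25),[10,20); WM=15; [5,15) fires=8
i=13 t=14 v=1: → [10,20),[5,15); WM=15
i=14 t=17 v=8: → [15,25),[10,20); WM=17
i=15 t=23 v=8: → [20,30),[15,25); WM=23; [10,20) fires=5
i=16 t=29 v=9: → [25,35),[20,30); WM=29; [15,25) fires=3
i=17 t=35 v=5: → [35,45),[30,40); WM=35; [20,30) fires=2 [25,35) fires=1
i=18 t=35 v=3: → [35,45),[30,40); WM=35
i=19 t=38 v=6: → [35,45),[30,40); WM=38
i=20 t=39 v=5: → [35,45),[30,40); WM=39
i=21 t=12 v=5: DROP (t<39-4); WM=39
i=22 t=37 v=9: → [35,45),[30,40); WM=39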